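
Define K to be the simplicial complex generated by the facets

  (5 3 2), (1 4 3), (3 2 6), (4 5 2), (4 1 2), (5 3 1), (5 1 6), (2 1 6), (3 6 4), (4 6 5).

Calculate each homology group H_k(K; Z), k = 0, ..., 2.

H_0 ≅ Z,  H_1 ≅ Z/2,  H_2 = 0.

Take the total order 1 < 2 < 3 < 4 < 5 < 6 on the vertex set. Then K (dimension 2) consists of the simplices:

  0-simplices (6): [1], [2], [3], [4], [5], [6]
  1-simplices (15): [1,2], [1,3], [1,4], [1,5], [1,6], [2,3], [2,4], [2,5], [2,6], [3,4], [3,5], [3,6], [4,5], [4,6], [5,6]
  2-simplices (10): [1,2,4], [1,2,6], [1,3,4], [1,3,5], [1,5,6], [2,3,5], [2,3,6], [2,4,5], [3,4,6], [4,5,6]

giving chain groups C_0 ≅ Z^6, C_1 ≅ Z^15, C_2 ≅ Z^10.

The boundary map ∂_1: C_1 → C_0 is given by ∂[p,q] = [q] − [p].
As a 6×15 matrix over Z this has rank 5, with invariant factors (1,1,1,1,1).

Boundary ∂_2: C_2 → C_1 acts by ∂[p,q,r] = [q,r] − [p,r] + [p,q]. For instance
  ∂[3,4,6] = [4,6] − [3,6] + [3,4],
  ∂[1,3,5] = [3,5] − [1,5] + [1,3].
This gives a 15×10 integer matrix of rank 10; reducing to Smith normal form yields diagonal entries (1,1,1,1,1,1,1,1,1,2).

Reading off H_k = ker ∂_k / im ∂_{k+1}:

  H_0: rank C_0 − rank ∂_1 = 6 − 5 = 1, and the invariant factors of ∂_1 are all 1, so H_0 = Z.
  H_1: rank ker ∂_1 − rank ∂_2 = (15 − 5) − 10 = 0, and ∂_2 has invariant factor 2 > 1, so H_1 = Z/2.
  H_2: rank ker ∂_2 − rank ∂_3 = (10 − 10) − 0 = 0, and there is no ∂_3, so H_2 = 0.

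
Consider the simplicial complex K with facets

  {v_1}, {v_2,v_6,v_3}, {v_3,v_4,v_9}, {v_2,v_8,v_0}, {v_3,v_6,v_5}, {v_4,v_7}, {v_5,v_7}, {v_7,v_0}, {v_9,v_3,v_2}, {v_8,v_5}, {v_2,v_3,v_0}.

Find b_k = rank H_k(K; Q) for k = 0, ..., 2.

b_0 = 2, b_1 = 3, b_2 = 0.

Order the vertices as v_0 < v_1 < v_2 < v_3 < v_4 < v_5 < v_6 < v_7 < v_8 < v_9. Listing each simplex with vertices in this order, K has dimension 2 with simplices:

  0-simplices (10): [v_0], [v_1], [v_2], [v_3], [v_4], [v_5], [v_6], [v_7], [v_8], [v_9]
  1-simplices (17): (17 of them)
  2-simplices (6): [v_0,v_2,v_3], [v_0,v_2,v_8], [v_2,v_3,v_6], [v_2,v_3,v_9], [v_3,v_4,v_9], [v_3,v_5,v_6]

so the chain groups are C_0 ≅ Z^10, C_1 ≅ Z^17, C_2 ≅ Z^6.

The boundary map ∂_1: C_1 → C_0 maps an edge to its endpoints' difference, ∂[p,q] = q − p. For instance
  ∂[v_4,v_9] = [v_9] − [v_4].
The resulting 10×17 matrix has rank 8, and its Smith normal form has invariant factors (1,1,1,1,1,1,1,1).

∂_2: C_2 → C_1 sends each 2-simplex [p,q,r] to [q,r] − [p,r] + [p,q]. For instance
  ∂[v_3,v_5,v_6] = [v_5,v_6] − [v_3,v_6] + [v_3,v_5],
  ∂[v_2,v_3,v_9] = [v_3,v_9] − [v_2,v_9] + [v_2,v_3].
This gives a 17×6 integer matrix of rank 6; reducing to Smith normal form yields diagonal entries (1,1,1,1,1,1).

Reading off H_k = ker ∂_k / im ∂_{k+1}:

  H_0: rank C_0 − rank ∂_1 = 10 − 8 = 2, and the invariant factors of ∂_1 are all 1, so H_0 = Z^2.
  H_1: rank ker ∂_1 − rank ∂_2 = (17 − 8) − 6 = 3, and the invariant factors of ∂_2 are all 1, so H_1 = Z^3.
  H_2: rank ker ∂_2 − rank ∂_3 = (6 − 6) − 0 = 0, and there is no ∂_3, so H_2 = 0.

As a check, the Euler characteristic is 10 − 17 + 6 = -1, which agrees with 2 − 3 + 0 = -1.

Hence the Betti numbers are b_0 = 2, b_1 = 3, b_2 = 0.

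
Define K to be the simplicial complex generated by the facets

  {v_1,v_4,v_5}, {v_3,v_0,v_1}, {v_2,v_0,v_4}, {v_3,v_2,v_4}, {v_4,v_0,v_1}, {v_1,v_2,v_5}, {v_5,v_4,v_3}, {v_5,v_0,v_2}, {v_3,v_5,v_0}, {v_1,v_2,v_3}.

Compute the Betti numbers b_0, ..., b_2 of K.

b_0 = 1, b_1 = 0, b_2 = 0.

K has 6 vertices, 15 edges, 10 triangles.
rank ∂_0 = 0, rank ∂_1 = 5 ⇒ b_0 = 6 − 0 − 5 = 1; all invariant factors of ∂_1 are 1 so no torsion. So H_0 ≅ Z.
rank ∂_1 = 5, rank ∂_2 = 10 ⇒ b_1 = 15 − 5 − 10 = 0; ∂_2 has invariant factor(s) [2] giving torsion. So H_1 ≅ Z_2.
rank ∂_2 = 10, rank ∂_3 = 0 ⇒ b_2 = 10 − 10 − 0 = 0. So H_2 ≅ 0.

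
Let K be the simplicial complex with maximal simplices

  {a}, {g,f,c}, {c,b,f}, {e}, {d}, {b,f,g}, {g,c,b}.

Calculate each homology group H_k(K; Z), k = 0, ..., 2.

H_0 ≅ Z^4,  H_1 = 0,  H_2 ≅ Z.

We work with the vertex ordering a < b < c < d < e < f < g. The simplices of K, each written with vertices in increasing order, are:

  0-simplices (7): a, b, c, d, e, f, g
  1-simplices (6): bc, bf, bg, cf, cg, fg
  2-simplices (4): bcf, bcg, bfg, cfg

so the chain groups are C_0 ≅ Z^7, C_1 ≅ Z^6, C_2 ≅ Z^4.

Boundary ∂_1: C_1 → C_0 is given by ∂[p,q] = [q] − [p]. For instance
  ∂bc = c − b.
The resulting 7×6 matrix has rank 3, and its Smith normal form has invariant factors (1,1,1).

The boundary map ∂_2: C_2 → C_1 sends each 2-simplex [p,q,r] to [q,r] − [p,r] + [p,q]. For instance
  ∂bcf = cf − bf + bc,
  ∂bcg = cg − bg + bc.
The 6×4 boundary matrix has rank 3 and Smith normal form diag(1,1,1).

From H_k ≅ ker(∂_k) / im(∂_{k+1}) we obtain:

  H_0: rank C_0 − rank ∂_1 = 7 − 3 = 4, and the invariant factors of ∂_1 are all 1, so H_0 ≅ Z^4.
  H_1: rank ker ∂_1 − rank ∂_2 = (6 − 3) − 3 = 0, and the invariant factors of ∂_2 are all 1, so H_1 ≅ 0.
  H_2: rank ker ∂_2 − rank ∂_3 = (4 − 3) − 0 = 1, and there is no ∂_3, so H_2 ≅ Z.

As a check, the Euler characteristic is 7 − 6 + 4 = 5, which agrees with 4 − 0 + 1 = 5.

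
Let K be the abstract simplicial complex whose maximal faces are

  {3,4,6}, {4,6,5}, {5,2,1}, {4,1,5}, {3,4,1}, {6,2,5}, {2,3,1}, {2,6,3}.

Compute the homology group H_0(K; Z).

Take the total order 1 < 2 < 3 < 4 < 5 < 6 on the vertex set. Then K (dimension 2) consists of the simplices:

  0-simplices (6): [1], [2], [3], [4], [5], [6]
  1-simplices (12): [1,2], [1,3], [1,4], [1,5], [2,3], [2,5], [2,6], [3,4], [3,6], [4,5], [4,6], [5,6]
  2-simplices (8): [1,2,3], [1,2,5], [1,3,4], [1,4,5], [2,3,6], [2,5,6], [3,4,6], [4,5,6]

so the chain groups are C_0 ≅ Z^6, C_1 ≅ Z^12, C_2 ≅ Z^8.

The boundary map ∂_1: C_1 → C_0 is given by ∂[p,q] = [q] − [p].
The resulting 6×12 matrix has rank 5, and its Smith normal form has invariant factors (1,1,1,1,1).

∂_2: C_2 → C_1 sends each 2-simplex [p,q,r] to [q,r] − [p,r] + [p,q]. For instance
  ∂[2,3,6] = [3,6] − [2,6] + [2,3],
  ∂[4,5,6] = [5,6] − [4,6] + [4,5].
The 12×8 boundary matrix has rank 7 and Smith normal form diag(1,1,1,1,1,1,1).

Computing H_k = (kernel of ∂_k) / (image of ∂_{k+1}):

  H_0: rank C_0 − rank ∂_1 = 6 − 5 = 1, and the invariant factors of ∂_1 are all 1, so H_0 ≅ Z.

H_0 = Z.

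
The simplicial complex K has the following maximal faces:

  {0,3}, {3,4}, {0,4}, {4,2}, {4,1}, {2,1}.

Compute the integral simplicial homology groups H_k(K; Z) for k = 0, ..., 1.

H_0 = Z,  H_1 = Z^2.

Take the total order 0 < 1 < 2 < 3 < 4 on the vertex set. Then K (dimension 1) consists of the simplices:

  0-simplices (5): [0], [1], [2], [3], [4]
  1-simplices (6): [0,3], [0,4], [1,2], [1,4], [2,4], [3,4]

so the chain groups are C_0 ≅ Z^5, C_1 ≅ Z^6.

The boundary map ∂_1: C_1 → C_0 maps an edge to its endpoints' difference, ∂[p,q] = q − p. For instance
  ∂[1,2] = [2] − [1].
The 5×6 boundary matrix has rank 4 and Smith normal form diag(1,1,1,1).

From H_k ≅ ker(∂_k) / im(∂_{k+1}) we obtain:

  H_0: rank C_0 − rank ∂_1 = 5 − 4 = 1, and the invariant factors of ∂_1 are all 1, so H_0 = Z.
  H_1: rank ker ∂_1 − rank ∂_2 = (6 − 4) − 0 = 2, and there is no ∂_2, so H_1 = Z^2.

(K is a triangulation of a wedge of 2 circles.)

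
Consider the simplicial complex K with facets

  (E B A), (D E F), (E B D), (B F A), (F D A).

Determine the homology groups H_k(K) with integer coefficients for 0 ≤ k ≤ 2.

H_0 = Z,  H_1 = Z,  H_2 = 0.

K has 5 vertices, 10 edges, 5 triangles.
rank ∂_0 = 0, rank ∂_1 = 4 ⇒ b_0 = 5 − 0 − 4 = 1; all invariant factors of ∂_1 are 1 so no torsion. So H_0 = Z.
rank ∂_1 = 4, rank ∂_2 = 5 ⇒ b_1 = 10 − 4 − 5 = 1; all invariant factors of ∂_2 are 1 so no torsion. So H_1 = Z.
rank ∂_2 = 5, rank ∂_3 = 0 ⇒ b_2 = 5 − 5 − 0 = 0. So H_2 = 0.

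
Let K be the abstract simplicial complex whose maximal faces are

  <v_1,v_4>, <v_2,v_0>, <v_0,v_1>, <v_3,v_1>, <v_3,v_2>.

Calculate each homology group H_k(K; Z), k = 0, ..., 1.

We work with the vertex ordering v_0 < v_1 < v_2 < v_3 < v_4. The simplices of K, each written with vertices in increasing order, are:

  0-simplices (5): [v_0], [v_1], [v_2], [v_3], [v_4]
  1-simplices (5): [v_0,v_1], [v_0,v_2], [v_1,v_3], [v_1,v_4], [v_2,v_3]

Hence C_0 ≅ Z^5, C_1 ≅ Z^5.

∂_1: C_1 → C_0 maps an edge to its endpoints' difference, ∂[p,q] = q − p.
The 5×5 boundary matrix has rank 4 and Smith normal form diag(1,1,1,1).

From H_k ≅ ker(∂_k) / im(∂_{k+1}) we obtain:

  H_0: rank C_0 − rank ∂_1 = 5 − 4 = 1, and the invariant factors of ∂_1 are all 1, so H_0 ≅ Z.
  H_1: rank ker ∂_1 − rank ∂_2 = (5 − 4) − 0 = 1, and there is no ∂_2, so H_1 ≅ Z.

H_0 = Z,  H_1 = Z.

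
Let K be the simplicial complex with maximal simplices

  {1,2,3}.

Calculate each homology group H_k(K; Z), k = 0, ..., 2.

H_0 = Z,  H_1 = 0,  H_2 = 0.

Order the vertices as 1 < 2 < 3. Listing each simplex with vertices in this order, K has dimension 2 with simplices:

  0-simplices (3): [1], [2], [3]
  1-simplices (3): [1,2], [1,3], [2,3]
  2-simplices (1): [1,2,3]

so the chain groups are C_0 ≅ Z^3, C_1 ≅ Z^3, C_2 ≅ Z^1.

∂_1: C_1 → C_0 maps an edge to its endpoints' difference, ∂[p,q] = q − p.
As a 3×3 matrix over Z this has rank 2, with invariant factors (1,1).

∂_2: C_2 → C_1 maps a triangle to the signed sum of its edges. For instance
  ∂[1,2,3] = [2,3] − [1,3] + [1,2].
This gives a 3×1 integer matrix of rank 1; reducing to Smith normal form yields diagonal entries (1).

Now H_k = ker ∂_k / im ∂_{k+1}, so:

  H_0: rank C_0 − rank ∂_1 = 3 − 2 = 1, and the invariant factors of ∂_1 are all 1, so H_0 ≅ Z.
  H_1: rank ker ∂_1 − rank ∂_2 = (3 − 2) − 1 = 0, and the invariant factors of ∂_2 are all 1, so H_1 ≅ 0.
  H_2: rank ker ∂_2 − rank ∂_3 = (1 − 1) − 0 = 0, and there is no ∂_3, so H_2 ≅ 0.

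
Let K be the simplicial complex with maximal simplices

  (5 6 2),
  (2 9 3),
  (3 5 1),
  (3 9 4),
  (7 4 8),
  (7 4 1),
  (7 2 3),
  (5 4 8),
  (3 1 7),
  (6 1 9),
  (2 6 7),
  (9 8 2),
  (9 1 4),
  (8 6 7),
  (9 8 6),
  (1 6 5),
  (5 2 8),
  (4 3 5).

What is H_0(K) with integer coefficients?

H_0 ≅ Z.

Fix the vertex order 1 < 2 < 3 < 4 < 5 < 6 < 7 < 8 < 9 and write every simplex with vertices in increasing order. Then dim K = 2 and the simplices of K are:

  0-simplices (9): [1], [2], [3], [4], [5], [6], [7], [8], [9]
  1-simplices (27): (27 of them)
  2-simplices (18): [1,3,5], [1,3,7], [1,4,7], [1,4,9], [1,5,6], [1,6,9], [2,3,7], [2,3,9], [2,5,6], [2,5,8], [2,6,7], [2,8,9], [3,4,5], [3,4,9], [4,5,8], [4,7,8], [6,7,8], [6,8,9]

giving chain groups C_0 ≅ Z^9, C_1 ≅ Z^27, C_2 ≅ Z^18.

∂_1: C_1 → C_0 maps an edge to its endpoints' difference, ∂[p,q] = q − p.
As a 9×27 matrix over Z this has rank 8, with invariant factors (1,1,1,1,1,1,1,1).

Boundary ∂_2: C_2 → C_1 sends each 2-simplex [p,q,r] to [q,r] − [p,r] + [p,q]. For instance
  ∂[6,8,9] = [8,9] − [6,9] + [6,8],
  ∂[2,5,8] = [5,8] − [2,8] + [2,5].
As a 27×18 matrix over Z this has rank 18, with invariant factors (1,1,1,1,1,1,1,1,1,1,1,1,1,1,1,1,1,2).

From H_k ≅ ker(∂_k) / im(∂_{k+1}) we obtain:

  H_0: rank C_0 − rank ∂_1 = 9 − 8 = 1, and the invariant factors of ∂_1 are all 1, so H_0 = Z.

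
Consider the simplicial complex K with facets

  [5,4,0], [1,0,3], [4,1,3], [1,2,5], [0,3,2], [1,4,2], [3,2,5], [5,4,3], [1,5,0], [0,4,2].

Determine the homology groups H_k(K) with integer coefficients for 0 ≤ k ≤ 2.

H_0 = Z,  H_1 = Z/2,  H_2 = 0.

Take the total order 0 < 1 < 2 < 3 < 4 < 5 on the vertex set. Then K (dimension 2) consists of the simplices:

  0-simplices (6): [0], [1], [2], [3], [4], [5]
  1-simplices (15): [0,1], [0,2], [0,3], [0,4], [0,5], [1,2], [1,3], [1,4], [1,5], [2,3], [2,4], [2,5], [3,4], [3,5], [4,5]
  2-simplices (10): [0,1,3], [0,1,5], [0,2,3], [0,2,4], [0,4,5], [1,2,4], [1,2,5], [1,3,4], [2,3,5], [3,4,5]

Hence C_0 ≅ Z^6, C_1 ≅ Z^15, C_2 ≅ Z^10.

∂_1: C_1 → C_0 is given by ∂[p,q] = [q] − [p].
The resulting 6×15 matrix has rank 5, and its Smith normal form has invariant factors (1,1,1,1,1).

Boundary ∂_2: C_2 → C_1 sends each 2-simplex [p,q,r] to [q,r] − [p,r] + [p,q]. For instance
  ∂[1,2,5] = [2,5] − [1,5] + [1,2],
  ∂[2,3,5] = [3,5] − [2,5] + [2,3].
As a 15×10 matrix over Z this has rank 10, with invariant factors (1,1,1,1,1,1,1,1,1,2).

Reading off H_k = ker ∂_k / im ∂_{k+1}:

  H_0: rank C_0 − rank ∂_1 = 6 − 5 = 1, and the invariant factors of ∂_1 are all 1, so H_0 ≅ Z.
  H_1: rank ker ∂_1 − rank ∂_2 = (15 − 5) − 10 = 0, and ∂_2 has invariant factor 2 > 1, so H_1 ≅ Z/2.
  H_2: rank ker ∂_2 − rank ∂_3 = (10 − 10) − 0 = 0, and there is no ∂_3, so H_2 ≅ 0.

(K is a triangulation of the real projective plane RP^2.)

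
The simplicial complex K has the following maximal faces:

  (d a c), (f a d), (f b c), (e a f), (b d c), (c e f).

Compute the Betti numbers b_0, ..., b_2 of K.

Fix the vertex order a < b < c < d < e < f and write every simplex with vertices in increasing order. Then dim K = 2 and the simplices of K are:

  0-simplices (6): a, b, c, d, e, f
  1-simplices (12): ac, ad, ae, af, bc, bd, bf, cd, ce, cf, df, ef
  2-simplices (6): acd, adf, aef, bcd, bcf, cef

Hence C_0 ≅ Z^6, C_1 ≅ Z^12, C_2 ≅ Z^6.

Boundary ∂_1: C_1 → C_0 sends each edge [p,q] (with p < q) to q − p. For instance
  ∂bd = d − b.
The resulting 6×12 matrix has rank 5, and its Smith normal form has invariant factors (1,1,1,1,1).

∂_2: C_2 → C_1 sends each 2-simplex [p,q,r] to [q,r] − [p,r] + [p,q]. For instance
  ∂adf = df − af + ad,
  ∂aef = ef − af + ae.
The resulting 12×6 matrix has rank 6, and its Smith normal form has invariant factors (1,1,1,1,1,1).

Now H_k = ker ∂_k / im ∂_{k+1}, so:

  H_0: rank C_0 − rank ∂_1 = 6 − 5 = 1, and the invariant factors of ∂_1 are all 1, so H_0 = Z.
  H_1: rank ker ∂_1 − rank ∂_2 = (12 − 5) − 6 = 1, and the invariant factors of ∂_2 are all 1, so H_1 = Z.
  H_2: rank ker ∂_2 − rank ∂_3 = (6 − 6) − 0 = 0, and there is no ∂_3, so H_2 = 0.

Hence the Betti numbers are b_0 = 1, b_1 = 1, b_2 = 0.

b_0 = 1, b_1 = 1, b_2 = 0.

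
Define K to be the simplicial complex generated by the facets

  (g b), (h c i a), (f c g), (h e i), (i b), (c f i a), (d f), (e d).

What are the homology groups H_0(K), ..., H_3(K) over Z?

Order the vertices as a < b < c < d < e < f < g < h < i. Listing each simplex with vertices in this order, K has dimension 3 with simplices:

  0-simplices (9): a, b, c, d, e, f, g, h, i
  1-simplices (17): ac, af, ah, ai, bg, bi, cf, cg, ch, ci, de, df, eh, ei, fg, fi, hi
  2-simplices (9): acf, ach, aci, afi, ahi, cfg, cfi, chi, ehi
  3-simplices (2): acfi, achi

so the chain groups are C_0 ≅ Z^9, C_1 ≅ Z^17, C_2 ≅ Z^9, C_3 ≅ Z^2.

Boundary ∂_1: C_1 → C_0 maps an edge to its endpoints' difference, ∂[p,q] = q − p. For instance
  ∂cf = f − c.
The 9×17 boundary matrix has rank 8 and Smith normal form diag(1,1,1,1,1,1,1,1).

∂_2: C_2 → C_1 acts by ∂[p,q,r] = [q,r] − [p,r] + [p,q]. For instance
  ∂ehi = hi − ei + eh,
  ∂cfg = fg − cg + cf.
As a 17×9 matrix over Z this has rank 7, with invariant factors (1,1,1,1,1,1,1).

Boundary ∂_3: C_3 → C_2 sends each 3-simplex σ to the alternating sum Σ_i (−1)^i (σ with its i-th vertex removed). For instance
  ∂acfi = cfi − afi + aci − acf,
  ∂achi = chi − ahi + aci − ach.
As a 9×2 matrix over Z this has rank 2, with invariant factors (1,1).

From H_k ≅ ker(∂_k) / im(∂_{k+1}) we obtain:

  H_0: rank C_0 − rank ∂_1 = 9 − 8 = 1, and the invariant factors of ∂_1 are all 1, so H_0 ≅ Z.
  H_1: rank ker ∂_1 − rank ∂_2 = (17 − 8) − 7 = 2, and the invariant factors of ∂_2 are all 1, so H_1 ≅ Z^2.
  H_2: rank ker ∂_2 − rank ∂_3 = (9 − 7) − 2 = 0, and the invariant factors of ∂_3 are all 1, so H_2 ≅ 0.
  H_3: rank ker ∂_3 − rank ∂_4 = (2 − 2) − 0 = 0, and there is no ∂_4, so H_3 ≅ 0.

H_0 = Z,  H_1 = Z^2,  H_2 = 0,  H_3 = 0.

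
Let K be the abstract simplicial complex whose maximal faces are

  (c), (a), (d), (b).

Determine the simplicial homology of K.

Take the total order a < b < c < d on the vertex set. Then K (dimension 0) consists of the simplices:

  0-simplices (4): a, b, c, d

giving chain groups C_0 ≅ Z^4.

Reading off H_k = ker ∂_k / im ∂_{k+1}:

  H_0: rank C_0 − rank ∂_1 = 4 − 0 = 4, and there is no ∂_1, so H_0 ≅ Z^4.

(K is a triangulation of a set of 4 points.)

H_0 ≅ Z^4.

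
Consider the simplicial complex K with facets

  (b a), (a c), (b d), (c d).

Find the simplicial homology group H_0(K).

Fix the vertex order a < b < c < d and write every simplex with vertices in increasing order. Then dim K = 1 and the simplices of K are:

  0-simplices (4): a, b, c, d
  1-simplices (4): ab, ac, bd, cd

so the chain groups are C_0 ≅ Z^4, C_1 ≅ Z^4.

∂_1: C_1 → C_0 sends each edge [p,q] (with p < q) to q − p.
This gives a 4×4 integer matrix of rank 3; reducing to Smith normal form yields diagonal entries (1,1,1).

From H_k ≅ ker(∂_k) / im(∂_{k+1}) we obtain:

  H_0: rank C_0 − rank ∂_1 = 4 − 3 = 1, and the invariant factors of ∂_1 are all 1, so H_0 ≅ Z.

H_0 = Z.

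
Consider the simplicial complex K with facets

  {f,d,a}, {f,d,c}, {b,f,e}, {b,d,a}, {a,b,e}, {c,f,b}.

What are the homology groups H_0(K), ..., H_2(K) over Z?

Take the total order a < b < c < d < e < f on the vertex set. Then K (dimension 2) consists of the simplices:

  0-simplices (6): a, b, c, d, e, f
  1-simplices (12): ab, ad, ae, af, bc, bd, be, bf, cd, cf, df, ef
  2-simplices (6): abd, abe, adf, bcf, bef, cdf

giving chain groups C_0 ≅ Z^6, C_1 ≅ Z^12, C_2 ≅ Z^6.

The boundary map ∂_1: C_1 → C_0 is given by ∂[p,q] = [q] − [p]. For instance
  ∂cf = f − c.
As a 6×12 matrix over Z this has rank 5, with invariant factors (1,1,1,1,1).

∂_2: C_2 → C_1 sends each 2-simplex [p,q,r] to [q,r] − [p,r] + [p,q]. For instance
  ∂abd = bd − ad + ab,
  ∂abe = be − ae + ab.
The resulting 12×6 matrix has rank 6, and its Smith normal form has invariant factors (1,1,1,1,1,1).

From H_k ≅ ker(∂_k) / im(∂_{k+1}) we obtain:

  H_0: rank C_0 − rank ∂_1 = 6 − 5 = 1, and the invariant factors of ∂_1 are all 1, so H_0 = Z.
  H_1: rank ker ∂_1 − rank ∂_2 = (12 − 5) − 6 = 1, and the invariant factors of ∂_2 are all 1, so H_1 = Z.
  H_2: rank ker ∂_2 − rank ∂_3 = (6 − 6) − 0 = 0, and there is no ∂_3, so H_2 = 0.

H_0 = Z,  H_1 = Z,  H_2 = 0.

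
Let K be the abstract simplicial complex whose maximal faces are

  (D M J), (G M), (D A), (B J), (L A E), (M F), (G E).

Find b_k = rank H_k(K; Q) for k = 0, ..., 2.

We work with the vertex ordering A < B < D < E < F < G < J < L < M. The simplices of K, each written with vertices in increasing order, are:

  0-simplices (9): A, B, D, E, F, G, J, L, M
  1-simplices (11): AD, AE, AL, BJ, DJ, DM, EG, EL, FM, GM, JM
  2-simplices (2): AEL, DJM

giving chain groups C_0 ≅ Z^9, C_1 ≅ Z^11, C_2 ≅ Z^2.

Boundary ∂_1: C_1 → C_0 sends each edge [p,q] (with p < q) to q − p. For instance
  ∂EG = G − E.
As a 9×11 matrix over Z this has rank 8, with invariant factors (1,1,1,1,1,1,1,1).

The boundary map ∂_2: C_2 → C_1 acts by ∂[p,q,r] = [q,r] − [p,r] + [p,q]. For instance
  ∂DJM = JM − DM + DJ,
  ∂AEL = EL − AL + AE.
This gives a 11×2 integer matrix of rank 2; reducing to Smith normal form yields diagonal entries (1,1).

From H_k ≅ ker(∂_k) / im(∂_{k+1}) we obtain:

  H_0: rank C_0 − rank ∂_1 = 9 − 8 = 1, and the invariant factors of ∂_1 are all 1, so H_0 ≅ Z.
  H_1: rank ker ∂_1 − rank ∂_2 = (11 − 8) − 2 = 1, and the invariant factors of ∂_2 are all 1, so H_1 ≅ Z.
  H_2: rank ker ∂_2 − rank ∂_3 = (2 − 2) − 0 = 0, and there is no ∂_3, so H_2 ≅ 0.

Hence the Betti numbers are b_0 = 1, b_1 = 1, b_2 = 0.

b_0 = 1, b_1 = 1, b_2 = 0.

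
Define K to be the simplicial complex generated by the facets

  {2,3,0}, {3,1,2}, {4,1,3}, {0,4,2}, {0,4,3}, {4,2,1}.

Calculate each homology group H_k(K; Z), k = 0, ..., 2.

Take the total order 0 < 1 < 2 < 3 < 4 on the vertex set. Then K (dimension 2) consists of the simplices:

  0-simplices (5): [0], [1], [2], [3], [4]
  1-simplices (9): [0,2], [0,3], [0,4], [1,2], [1,3], [1,4], [2,3], [2,4], [3,4]
  2-simplices (6): [0,2,3], [0,2,4], [0,3,4], [1,2,3], [1,2,4], [1,3,4]

giving chain groups C_0 ≅ Z^5, C_1 ≅ Z^9, C_2 ≅ Z^6.

The boundary map ∂_1: C_1 → C_0 sends each edge [p,q] (with p < q) to q − p. For instance
  ∂[1,4] = [4] − [1].
This gives a 5×9 integer matrix of rank 4; reducing to Smith normal form yields diagonal entries (1,1,1,1).

The boundary map ∂_2: C_2 → C_1 maps a triangle to the signed sum of its edges. For instance
  ∂[0,2,3] = [2,3] − [0,3] + [0,2],
  ∂[0,2,4] = [2,4] − [0,4] + [0,2].
As a 9×6 matrix over Z this has rank 5, with invariant factors (1,1,1,1,1).

Now H_k = ker ∂_k / im ∂_{k+1}, so:

  H_0: rank C_0 − rank ∂_1 = 5 − 4 = 1, and the invariant factors of ∂_1 are all 1, so H_0 = Z.
  H_1: rank ker ∂_1 − rank ∂_2 = (9 − 4) − 5 = 0, and the invariant factors of ∂_2 are all 1, so H_1 = 0.
  H_2: rank ker ∂_2 − rank ∂_3 = (6 − 5) − 0 = 1, and there is no ∂_3, so H_2 = Z.

H_0 ≅ Z,  H_1 = 0,  H_2 ≅ Z.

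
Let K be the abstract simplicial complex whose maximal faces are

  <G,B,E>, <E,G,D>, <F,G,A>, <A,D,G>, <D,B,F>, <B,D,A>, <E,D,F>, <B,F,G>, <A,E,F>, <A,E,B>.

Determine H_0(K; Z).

Take the total order A < B < D < E < F < G on the vertex set. Then K (dimension 2) consists of the simplices:

  0-simplices (6): A, B, D, E, F, G
  1-simplices (15): AB, AD, AE, AF, AG, BD, BE, BF, BG, DE, DF, DG, EF, EG, FG
  2-simplices (10): ABD, ABE, ADG, AEF, AFG, BDF, BEG, BFG, DEF, DEG

so the chain groups are C_0 ≅ Z^6, C_1 ≅ Z^15, C_2 ≅ Z^10.

∂_1: C_1 → C_0 maps an edge to its endpoints' difference, ∂[p,q] = q − p.
This gives a 6×15 integer matrix of rank 5; reducing to Smith normal form yields diagonal entries (1,1,1,1,1).

The boundary map ∂_2: C_2 → C_1 maps a triangle to the signed sum of its edges. For instance
  ∂ABE = BE − AE + AB,
  ∂ABD = BD − AD + AB.
The resulting 15×10 matrix has rank 10, and its Smith normal form has invariant factors (1,1,1,1,1,1,1,1,1,2).

From H_k ≅ ker(∂_k) / im(∂_{k+1}) we obtain:

  H_0: rank C_0 − rank ∂_1 = 6 − 5 = 1, and the invariant factors of ∂_1 are all 1, so H_0 ≅ Z.

H_0 = Z.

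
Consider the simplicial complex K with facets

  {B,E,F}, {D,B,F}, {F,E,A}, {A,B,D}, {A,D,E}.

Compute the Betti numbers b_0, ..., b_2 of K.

b_0 = 1, b_1 = 1, b_2 = 0.

Order the vertices as A < B < D < E < F. Listing each simplex with vertices in this order, K has dimension 2 with simplices:

  0-simplices (5): A, B, D, E, F
  1-simplices (10): AB, AD, AE, AF, BD, BE, BF, DE, DF, EF
  2-simplices (5): ABD, ADE, AEF, BDF, BEF

Hence C_0 ≅ Z^5, C_1 ≅ Z^10, C_2 ≅ Z^5.

The boundary map ∂_1: C_1 → C_0 sends each edge [p,q] (with p < q) to q − p. For instance
  ∂DE = E − D.
The 5×10 boundary matrix has rank 4 and Smith normal form diag(1,1,1,1).

Boundary ∂_2: C_2 → C_1 acts by ∂[p,q,r] = [q,r] − [p,r] + [p,q]. For instance
  ∂ABD = BD − AD + AB,
  ∂BDF = DF − BF + BD.
This gives a 10×5 integer matrix of rank 5; reducing to Smith normal form yields diagonal entries (1,1,1,1,1).

Computing H_k = (kernel of ∂_k) / (image of ∂_{k+1}):

  H_0: rank C_0 − rank ∂_1 = 5 − 4 = 1, and the invariant factors of ∂_1 are all 1, so H_0 = Z.
  H_1: rank ker ∂_1 − rank ∂_2 = (10 − 4) − 5 = 1, and the invariant factors of ∂_2 are all 1, so H_1 = Z.
  H_2: rank ker ∂_2 − rank ∂_3 = (5 − 5) − 0 = 0, and there is no ∂_3, so H_2 = 0.

As a check, the Euler characteristic is 5 − 10 + 5 = 0, which agrees with 1 − 1 + 0 = 0.
(K is a triangulation of the Möbius band.)

Hence the Betti numbers are b_0 = 1, b_1 = 1, b_2 = 0.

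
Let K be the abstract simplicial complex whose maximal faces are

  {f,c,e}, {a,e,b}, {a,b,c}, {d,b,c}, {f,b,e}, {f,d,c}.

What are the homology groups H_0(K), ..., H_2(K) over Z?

Take the total order a < b < c < d < e < f on the vertex set. Then K (dimension 2) consists of the simplices:

  0-simplices (6): a, b, c, d, e, f
  1-simplices (12): ab, ac, ae, bc, bd, be, bf, cd, ce, cf, df, ef
  2-simplices (6): abc, abe, bcd, bef, cdf, cef

so the chain groups are C_0 ≅ Z^6, C_1 ≅ Z^12, C_2 ≅ Z^6.

∂_1: C_1 → C_0 maps an edge to its endpoints' difference, ∂[p,q] = q − p. For instance
  ∂ab = b − a.
The 6×12 boundary matrix has rank 5 and Smith normal form diag(1,1,1,1,1).

Boundary ∂_2: C_2 → C_1 maps a triangle to the signed sum of its edges. For instance
  ∂bcd = cd − bd + bc,
  ∂cef = ef − cf + ce.
The resulting 12×6 matrix has rank 6, and its Smith normal form has invariant factors (1,1,1,1,1,1).

Reading off H_k = ker ∂_k / im ∂_{k+1}:

  H_0: rank C_0 − rank ∂_1 = 6 − 5 = 1, and the invariant factors of ∂_1 are all 1, so H_0 ≅ Z.
  H_1: rank ker ∂_1 − rank ∂_2 = (12 − 5) − 6 = 1, and the invariant factors of ∂_2 are all 1, so H_1 ≅ Z.
  H_2: rank ker ∂_2 − rank ∂_3 = (6 − 6) − 0 = 0, and there is no ∂_3, so H_2 ≅ 0.

H_0 ≅ Z,  H_1 ≅ Z,  H_2 = 0.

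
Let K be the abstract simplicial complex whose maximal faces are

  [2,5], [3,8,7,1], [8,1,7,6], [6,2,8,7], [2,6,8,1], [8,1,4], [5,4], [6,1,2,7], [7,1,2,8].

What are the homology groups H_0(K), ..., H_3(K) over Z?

H_0 = Z,  H_1 = Z,  H_2 = 0,  H_3 = Z.

Order the vertices as 1 < 2 < 3 < 4 < 5 < 6 < 7 < 8. Listing each simplex with vertices in this order, K has dimension 3 with simplices:

  0-simplices (8): [1], [2], [3], [4], [5], [6], [7], [8]
  1-simplices (17): [1,2], [1,3], [1,4], [1,6], [1,7], [1,8], [2,5], [2,6], [2,7], [2,8], [3,7], [3,8], [4,5], [4,8], [6,7], [6,8], [7,8]
  2-simplices (14): [1,2,6], [1,2,7], [1,2,8], [1,3,7], [1,3,8], [1,4,8], [1,6,7], [1,6,8], [1,7,8], [2,6,7], [2,6,8], [2,7,8], [3,7,8], [6,7,8]
  3-simplices (6): [1,2,6,7], [1,2,6,8], [1,2,7,8], [1,3,7,8], [1,6,7,8], [2,6,7,8]

Hence C_0 ≅ Z^8, C_1 ≅ Z^17, C_2 ≅ Z^14, C_3 ≅ Z^6.

∂_1: C_1 → C_0 is given by ∂[p,q] = [q] − [p]. For instance
  ∂[2,5] = [5] − [2].
As a 8×17 matrix over Z this has rank 7, with invariant factors (1,1,1,1,1,1,1).

∂_2: C_2 → C_1 sends each 2-simplex [p,q,r] to [q,r] − [p,r] + [p,q]. For instance
  ∂[2,7,8] = [7,8] − [2,8] + [2,7],
  ∂[2,6,7] = [6,7] − [2,7] + [2,6].
The 17×14 boundary matrix has rank 9 and Smith normal form diag(1,1,1,1,1,1,1,1,1).

Boundary ∂_3: C_3 → C_2 sends each 3-simplex σ to the alternating sum Σ_i (−1)^i (σ with its i-th vertex removed). For instance
  ∂[1,2,6,8] = [2,6,8] − [1,6,8] + [1,2,8] − [1,2,6],
  ∂[1,6,7,8] = [6,7,8] − [1,7,8] + [1,6,8] − [1,6,7].
As a 14×6 matrix over Z this has rank 5, with invariant factors (1,1,1,1,1).

From H_k ≅ ker(∂_k) / im(∂_{k+1}) we obtain:

  H_0: rank C_0 − rank ∂_1 = 8 − 7 = 1, and the invariant factors of ∂_1 are all 1, so H_0 = Z.
  H_1: rank ker ∂_1 − rank ∂_2 = (17 − 7) − 9 = 1, and the invariant factors of ∂_2 are all 1, so H_1 = Z.
  H_2: rank ker ∂_2 − rank ∂_3 = (14 − 9) − 5 = 0, and the invariant factors of ∂_3 are all 1, so H_2 = 0.
  H_3: rank ker ∂_3 − rank ∂_4 = (6 − 5) − 0 = 1, and there is no ∂_4, so H_3 = Z.

As a check, the Euler characteristic is 8 − 17 + 14 − 6 = -1, which agrees with 1 − 1 + 0 − 1 = -1.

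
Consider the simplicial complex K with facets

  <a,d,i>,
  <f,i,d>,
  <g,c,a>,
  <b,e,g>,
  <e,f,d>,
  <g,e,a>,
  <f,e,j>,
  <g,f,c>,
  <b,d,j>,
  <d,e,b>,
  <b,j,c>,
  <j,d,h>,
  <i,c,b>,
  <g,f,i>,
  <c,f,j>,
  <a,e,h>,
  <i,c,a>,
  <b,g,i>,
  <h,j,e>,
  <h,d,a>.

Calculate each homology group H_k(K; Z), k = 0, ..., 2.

H_0 ≅ Z,  H_1 ≅ Z ⊕ Z/2,  H_2 = 0.

Take the total order a < b < c < d < e < f < g < h < i < j on the vertex set. Then K (dimension 2) consists of the simplices:

  0-simplices (10): a, b, c, d, e, f, g, h, i, j
  1-simplices (30): ac, ad, ae, ag, ah, ai, bc, bd, be, bg, bi, bj, cf, cg, ci, cj, de, df, dh, di, dj, ef, eg, eh, ej, fg, fi, fj, gi, hj
  2-simplices (20): acg, aci, adh, adi, aeg, aeh, bci, bcj, bde, bdj, beg, bgi, cfg, cfj, def, dfi, dhj, efj, ehj, fgi

Hence C_0 ≅ Z^10, C_1 ≅ Z^30, C_2 ≅ Z^20.

∂_1: C_1 → C_0 is given by ∂[p,q] = [q] − [p].
This gives a 10×30 integer matrix of rank 9; reducing to Smith normal form yields diagonal entries (1,1,1,1,1,1,1,1,1).

The boundary map ∂_2: C_2 → C_1 acts by ∂[p,q,r] = [q,r] − [p,r] + [p,q]. For instance
  ∂bde = de − be + bd,
  ∂cfj = fj − cj + cf.
As a 30×20 matrix over Z this has rank 20, with invariant factors (1,1,1,1,1,1,1,1,1,1,1,1,1,1,1,1,1,1,1,2).

Reading off H_k = ker ∂_k / im ∂_{k+1}:

  H_0: rank C_0 − rank ∂_1 = 10 − 9 = 1, and the invariant factors of ∂_1 are all 1, so H_0 ≅ Z.
  H_1: rank ker ∂_1 − rank ∂_2 = (30 − 9) − 20 = 1, and ∂_2 has invariant factor 2 > 1, so H_1 ≅ Z ⊕ Z/2.
  H_2: rank ker ∂_2 − rank ∂_3 = (20 − 20) − 0 = 0, and there is no ∂_3, so H_2 ≅ 0.

As a check, the Euler characteristic is 10 − 30 + 20 = 0, which agrees with 1 − 1 + 0 = 0.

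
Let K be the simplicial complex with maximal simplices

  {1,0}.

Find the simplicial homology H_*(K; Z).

H_0 ≅ Z,  H_1 = 0.

We work with the vertex ordering 0 < 1. The simplices of K, each written with vertices in increasing order, are:

  0-simplices (2): [0], [1]
  1-simplices (1): [0,1]

Hence C_0 ≅ Z^2, C_1 ≅ Z^1.

The boundary map ∂_1: C_1 → C_0 maps an edge to its endpoints' difference, ∂[p,q] = q − p.
The 2×1 boundary matrix has rank 1 and Smith normal form diag(1).

Reading off H_k = ker ∂_k / im ∂_{k+1}:

  H_0: rank C_0 − rank ∂_1 = 2 − 1 = 1, and the invariant factors of ∂_1 are all 1, so H_0 ≅ Z.
  H_1: rank ker ∂_1 − rank ∂_2 = (1 − 1) − 0 = 0, and there is no ∂_2, so H_1 ≅ 0.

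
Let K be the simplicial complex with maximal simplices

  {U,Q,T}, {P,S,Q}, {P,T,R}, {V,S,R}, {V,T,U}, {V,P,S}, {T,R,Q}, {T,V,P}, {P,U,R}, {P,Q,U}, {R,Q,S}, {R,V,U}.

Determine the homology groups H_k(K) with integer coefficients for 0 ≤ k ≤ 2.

H_0 = Z,  H_1 = Z/2,  H_2 = 0.

Order the vertices as P < Q < R < S < T < U < V. Listing each simplex with vertices in this order, K has dimension 2 with simplices:

  0-simplices (7): P, Q, R, S, T, U, V
  1-simplices (18): PQ, PR, PS, PT, PU, PV, QR, QS, QT, QU, RS, RT, RU, RV, SV, TU, TV, UV
  2-simplices (12): PQS, PQU, PRT, PRU, PSV, PTV, QRS, QRT, QTU, RSV, RUV, TUV

Hence C_0 ≅ Z^7, C_1 ≅ Z^18, C_2 ≅ Z^12.

The boundary map ∂_1: C_1 → C_0 sends each edge [p,q] (with p < q) to q − p. For instance
  ∂TU = U − T.
The 7×18 boundary matrix has rank 6 and Smith normal form diag(1,1,1,1,1,1).

Boundary ∂_2: C_2 → C_1 acts by ∂[p,q,r] = [q,r] − [p,r] + [p,q]. For instance
  ∂PQU = QU − PU + PQ,
  ∂PSV = SV − PV + PS.
The 18×12 boundary matrix has rank 12 and Smith normal form diag(1,1,1,1,1,1,1,1,1,1,1,2).

Now H_k = ker ∂_k / im ∂_{k+1}, so:

  H_0: rank C_0 − rank ∂_1 = 7 − 6 = 1, and the invariant factors of ∂_1 are all 1, so H_0 ≅ Z.
  H_1: rank ker ∂_1 − rank ∂_2 = (18 − 6) − 12 = 0, and ∂_2 has invariant factor 2 > 1, so H_1 ≅ Z/2.
  H_2: rank ker ∂_2 − rank ∂_3 = (12 − 12) − 0 = 0, and there is no ∂_3, so H_2 ≅ 0.

As a check, the Euler characteristic is 7 − 18 + 12 = 1, which agrees with 1 − 0 + 0 = 1.
(K is a triangulation of the real projective plane RP^2.)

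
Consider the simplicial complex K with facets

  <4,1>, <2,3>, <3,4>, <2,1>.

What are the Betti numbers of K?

We work with the vertex ordering 1 < 2 < 3 < 4. The simplices of K, each written with vertices in increasing order, are:

  0-simplices (4): [1], [2], [3], [4]
  1-simplices (4): [1,2], [1,4], [2,3], [3,4]

so the chain groups are C_0 ≅ Z^4, C_1 ≅ Z^4.

Boundary ∂_1: C_1 → C_0 sends each edge [p,q] (with p < q) to q − p.
This gives a 4×4 integer matrix of rank 3; reducing to Smith normal form yields diagonal entries (1,1,1).

Reading off H_k = ker ∂_k / im ∂_{k+1}:

  H_0: rank C_0 − rank ∂_1 = 4 − 3 = 1, and the invariant factors of ∂_1 are all 1, so H_0 = Z.
  H_1: rank ker ∂_1 − rank ∂_2 = (4 − 3) − 0 = 1, and there is no ∂_2, so H_1 = Z.

As a check, the Euler characteristic is 4 − 4 = 0, which agrees with 1 − 1 = 0.
(K is a triangulation of the circle S^1.)

Hence the Betti numbers are b_0 = 1, b_1 = 1.

b_0 = 1, b_1 = 1.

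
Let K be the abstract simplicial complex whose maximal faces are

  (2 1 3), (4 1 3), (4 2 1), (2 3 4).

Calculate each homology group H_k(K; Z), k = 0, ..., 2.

Fix the vertex order 1 < 2 < 3 < 4 and write every simplex with vertices in increasing order. Then dim K = 2 and the simplices of K are:

  0-simplices (4): [1], [2], [3], [4]
  1-simplices (6): [1,2], [1,3], [1,4], [2,3], [2,4], [3,4]
  2-simplices (4): [1,2,3], [1,2,4], [1,3,4], [2,3,4]

giving chain groups C_0 ≅ Z^4, C_1 ≅ Z^6, C_2 ≅ Z^4.

∂_1: C_1 → C_0 is given by ∂[p,q] = [q] − [p].
This gives a 4×6 integer matrix of rank 3; reducing to Smith normal form yields diagonal entries (1,1,1).

∂_2: C_2 → C_1 maps a triangle to the signed sum of its edges. For instance
  ∂[2,3,4] = [3,4] − [2,4] + [2,3],
  ∂[1,2,3] = [2,3] − [1,3] + [1,2].
As a 6×4 matrix over Z this has rank 3, with invariant factors (1,1,1).

Reading off H_k = ker ∂_k / im ∂_{k+1}:

  H_0: rank C_0 − rank ∂_1 = 4 − 3 = 1, and the invariant factors of ∂_1 are all 1, so H_0 ≅ Z.
  H_1: rank ker ∂_1 − rank ∂_2 = (6 − 3) − 3 = 0, and the invariant factors of ∂_2 are all 1, so H_1 ≅ 0.
  H_2: rank ker ∂_2 − rank ∂_3 = (4 − 3) − 0 = 1, and there is no ∂_3, so H_2 ≅ Z.

H_0 = Z,  H_1 = 0,  H_2 = Z.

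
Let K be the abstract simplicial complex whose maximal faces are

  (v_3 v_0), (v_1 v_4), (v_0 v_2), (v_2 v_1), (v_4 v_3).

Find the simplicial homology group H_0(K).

H_0 = Z.

Fix the vertex order v_0 < v_1 < v_2 < v_3 < v_4 and write every simplex with vertices in increasing order. Then dim K = 1 and the simplices of K are:

  0-simplices (5): [v_0], [v_1], [v_2], [v_3], [v_4]
  1-simplices (5): [v_0,v_2], [v_0,v_3], [v_1,v_2], [v_1,v_4], [v_3,v_4]

Hence C_0 ≅ Z^5, C_1 ≅ Z^5.

∂_1: C_1 → C_0 maps an edge to its endpoints' difference, ∂[p,q] = q − p.
The 5×5 boundary matrix has rank 4 and Smith normal form diag(1,1,1,1).

Computing H_k = (kernel of ∂_k) / (image of ∂_{k+1}):

  H_0: rank C_0 − rank ∂_1 = 5 − 4 = 1, and the invariant factors of ∂_1 are all 1, so H_0 ≅ Z.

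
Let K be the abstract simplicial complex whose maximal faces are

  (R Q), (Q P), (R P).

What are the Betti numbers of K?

Order the vertices as P < Q < R. Listing each simplex with vertices in this order, K has dimension 1 with simplices:

  0-simplices (3): P, Q, R
  1-simplices (3): PQ, PR, QR

Hence C_0 ≅ Z^3, C_1 ≅ Z^3.

The boundary map ∂_1: C_1 → C_0 maps an edge to its endpoints' difference, ∂[p,q] = q − p. For instance
  ∂QR = R − Q.
This gives a 3×3 integer matrix of rank 2; reducing to Smith normal form yields diagonal entries (1,1).

Computing H_k = (kernel of ∂_k) / (image of ∂_{k+1}):

  H_0: rank C_0 − rank ∂_1 = 3 − 2 = 1, and the invariant factors of ∂_1 are all 1, so H_0 = Z.
  H_1: rank ker ∂_1 − rank ∂_2 = (3 − 2) − 0 = 1, and there is no ∂_2, so H_1 = Z.

As a check, the Euler characteristic is 3 − 3 = 0, which agrees with 1 − 1 = 0.

Hence the Betti numbers are b_0 = 1, b_1 = 1.

b_0 = 1, b_1 = 1.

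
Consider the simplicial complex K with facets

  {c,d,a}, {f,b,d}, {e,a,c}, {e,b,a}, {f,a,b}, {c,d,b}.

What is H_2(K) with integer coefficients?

H_2 ≅ 0.

K has 6 vertices, 12 edges, 6 triangles.
rank ∂_2 = 6, rank ∂_3 = 0 ⇒ b_2 = 6 − 6 − 0 = 0. So H_2 ≅ 0.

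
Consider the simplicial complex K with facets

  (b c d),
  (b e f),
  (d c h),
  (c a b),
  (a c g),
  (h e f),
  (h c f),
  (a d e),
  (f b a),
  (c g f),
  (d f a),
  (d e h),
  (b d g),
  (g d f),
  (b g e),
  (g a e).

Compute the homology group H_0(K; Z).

Order the vertices as a < b < c < d < e < f < g < h. Listing each simplex with vertices in this order, K has dimension 2 with simplices:

  0-simplices (8): a, b, c, d, e, f, g, h
  1-simplices (24): ab, ac, ad, ae, af, ag, bc, bd, be, bf, bg, cd, cf, cg, ch, de, df, dg, dh, ef, eg, eh, fg, fh
  2-simplices (16): abc, abf, acg, ade, adf, aeg, bcd, bdg, bef, beg, cdh, cfg, cfh, deh, dfg, efh

giving chain groups C_0 ≅ Z^8, C_1 ≅ Z^24, C_2 ≅ Z^16.

Boundary ∂_1: C_1 → C_0 sends each edge [p,q] (with p < q) to q − p. For instance
  ∂eg = g − e.
This gives a 8×24 integer matrix of rank 7; reducing to Smith normal form yields diagonal entries (1,1,1,1,1,1,1).

∂_2: C_2 → C_1 acts by ∂[p,q,r] = [q,r] − [p,r] + [p,q]. For instance
  ∂bef = ef − bf + be,
  ∂cfh = fh − ch + cf.
The resulting 24×16 matrix has rank 15, and its Smith normal form has invariant factors (1,1,1,1,1,1,1,1,1,1,1,1,1,1,1).

From H_k ≅ ker(∂_k) / im(∂_{k+1}) we obtain:

  H_0: rank C_0 − rank ∂_1 = 8 − 7 = 1, and the invariant factors of ∂_1 are all 1, so H_0 = Z.

(K is a triangulation of the torus T^2.)

H_0 = Z.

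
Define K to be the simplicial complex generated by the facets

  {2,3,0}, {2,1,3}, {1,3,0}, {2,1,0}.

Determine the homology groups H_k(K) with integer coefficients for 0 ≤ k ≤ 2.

H_0 ≅ Z,  H_1 = 0,  H_2 ≅ Z.

Take the total order 0 < 1 < 2 < 3 on the vertex set. Then K (dimension 2) consists of the simplices:

  0-simplices (4): [0], [1], [2], [3]
  1-simplices (6): [0,1], [0,2], [0,3], [1,2], [1,3], [2,3]
  2-simplices (4): [0,1,2], [0,1,3], [0,2,3], [1,2,3]

so the chain groups are C_0 ≅ Z^4, C_1 ≅ Z^6, C_2 ≅ Z^4.

Boundary ∂_1: C_1 → C_0 sends each edge [p,q] (with p < q) to q − p.
The 4×6 boundary matrix has rank 3 and Smith normal form diag(1,1,1).

Boundary ∂_2: C_2 → C_1 sends each 2-simplex [p,q,r] to [q,r] − [p,r] + [p,q]. For instance
  ∂[0,1,2] = [1,2] − [0,2] + [0,1],
  ∂[0,2,3] = [2,3] − [0,3] + [0,2].
The 6×4 boundary matrix has rank 3 and Smith normal form diag(1,1,1).

Reading off H_k = ker ∂_k / im ∂_{k+1}:

  H_0: rank C_0 − rank ∂_1 = 4 − 3 = 1, and the invariant factors of ∂_1 are all 1, so H_0 ≅ Z.
  H_1: rank ker ∂_1 − rank ∂_2 = (6 − 3) − 3 = 0, and the invariant factors of ∂_2 are all 1, so H_1 ≅ 0.
  H_2: rank ker ∂_2 − rank ∂_3 = (4 − 3) − 0 = 1, and there is no ∂_3, so H_2 ≅ Z.

As a check, the Euler characteristic is 4 − 6 + 4 = 2, which agrees with 1 − 0 + 1 = 2.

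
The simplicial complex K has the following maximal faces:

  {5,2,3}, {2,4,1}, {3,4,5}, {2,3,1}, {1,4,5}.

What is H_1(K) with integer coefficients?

H_1 = Z.

We work with the vertex ordering 1 < 2 < 3 < 4 < 5. The simplices of K, each written with vertices in increasing order, are:

  0-simplices (5): [1], [2], [3], [4], [5]
  1-simplices (10): [1,2], [1,3], [1,4], [1,5], [2,3], [2,4], [2,5], [3,4], [3,5], [4,5]
  2-simplices (5): [1,2,3], [1,2,4], [1,4,5], [2,3,5], [3,4,5]

Hence C_0 ≅ Z^5, C_1 ≅ Z^10, C_2 ≅ Z^5.

∂_1: C_1 → C_0 maps an edge to its endpoints' difference, ∂[p,q] = q − p.
The resulting 5×10 matrix has rank 4, and its Smith normal form has invariant factors (1,1,1,1).

∂_2: C_2 → C_1 maps a triangle to the signed sum of its edges. For instance
  ∂[1,2,3] = [2,3] − [1,3] + [1,2],
  ∂[3,4,5] = [4,5] − [3,5] + [3,4].
The resulting 10×5 matrix has rank 5, and its Smith normal form has invariant factors (1,1,1,1,1).

Reading off H_k = ker ∂_k / im ∂_{k+1}:

  H_1: rank ker ∂_1 − rank ∂_2 = (10 − 4) − 5 = 1, and the invariant factors of ∂_2 are all 1, so H_1 = Z.

(K is a triangulation of the Möbius band.)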